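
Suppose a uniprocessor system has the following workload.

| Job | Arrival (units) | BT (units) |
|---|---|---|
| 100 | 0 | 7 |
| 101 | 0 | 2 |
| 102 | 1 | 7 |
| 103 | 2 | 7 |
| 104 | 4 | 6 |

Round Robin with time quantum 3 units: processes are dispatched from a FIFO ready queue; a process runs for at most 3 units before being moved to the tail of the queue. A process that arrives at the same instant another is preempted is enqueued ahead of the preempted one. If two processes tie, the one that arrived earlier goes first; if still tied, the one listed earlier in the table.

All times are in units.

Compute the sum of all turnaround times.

106

Gantt: | 100 0-3 | 101 3-5 | 102 5-8 | 103 8-11 | 100 11-14 | 104 14-17 | 102 17-20 | 103 20-23 | 100 23-24 | 104 24-27 | 102 27-28 | 103 28-29 |
Completion: 100=24  101=5  102=28  103=29  104=27
Turnaround (C−A): 100=24  101=5  102=27  103=27  104=23
Turnaround = completion − arrival: 100=24, 101=5, 102=27, 103=27, 104=23
Total turnaround = 24 + 5 + 27 + 27 + 23 = 106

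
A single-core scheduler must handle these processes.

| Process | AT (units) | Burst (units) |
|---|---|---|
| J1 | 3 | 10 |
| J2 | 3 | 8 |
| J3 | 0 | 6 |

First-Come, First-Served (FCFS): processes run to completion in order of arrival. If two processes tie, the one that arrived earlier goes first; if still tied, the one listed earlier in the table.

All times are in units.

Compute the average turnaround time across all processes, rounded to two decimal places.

Schedule: | J3 0-6 | J1 6-16 | J2 16-24 |
Completion: J1=16  J2=24  J3=6
Turnaround times: J1=13, J2=21, J3=6
Average turnaround = (13+21+6) / 3 = 40/3 = 13.33

13.33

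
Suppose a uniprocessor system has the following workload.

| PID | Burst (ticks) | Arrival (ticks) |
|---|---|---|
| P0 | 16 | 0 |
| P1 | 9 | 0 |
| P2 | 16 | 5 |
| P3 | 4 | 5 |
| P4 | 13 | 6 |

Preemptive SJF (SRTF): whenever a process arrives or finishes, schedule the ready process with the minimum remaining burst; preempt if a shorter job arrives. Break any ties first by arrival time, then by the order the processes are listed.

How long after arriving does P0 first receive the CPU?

26

Gantt: | P1 0-9 | P3 9-13 | P4 13-26 | P0 26-42 | P2 42-58 |
Completion: P0=42  P1=9  P2=58  P3=13  P4=26
Turnaround (C−A): P0=42  P1=9  P2=53  P3=8  P4=20
Response(P0) = first start − arrival = 26 − 0 = 26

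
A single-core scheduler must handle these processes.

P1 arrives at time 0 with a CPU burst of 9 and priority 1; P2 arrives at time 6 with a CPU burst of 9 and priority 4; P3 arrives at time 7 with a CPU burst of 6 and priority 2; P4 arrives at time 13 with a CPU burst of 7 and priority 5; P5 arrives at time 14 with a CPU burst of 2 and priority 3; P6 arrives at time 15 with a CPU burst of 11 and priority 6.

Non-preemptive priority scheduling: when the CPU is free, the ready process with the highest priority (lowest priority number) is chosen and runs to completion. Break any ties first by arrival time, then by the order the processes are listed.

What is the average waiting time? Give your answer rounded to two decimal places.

Schedule: | P1 0-9 | P3 9-15 | P5 15-17 | P2 17-26 | P4 26-33 | P6 33-44 |
Completion: P1=9  P2=26  P3=15  P4=33  P5=17  P6=44
Turnaround (C−A): P1=9  P2=20  P3=8  P4=20  P5=3  P6=29
Waiting times: P1=0, P2=11, P3=2, P4=13, P5=1, P6=18
Average waiting = (0+11+2+13+1+18) / 6 = 45/6 = 7.50

7.50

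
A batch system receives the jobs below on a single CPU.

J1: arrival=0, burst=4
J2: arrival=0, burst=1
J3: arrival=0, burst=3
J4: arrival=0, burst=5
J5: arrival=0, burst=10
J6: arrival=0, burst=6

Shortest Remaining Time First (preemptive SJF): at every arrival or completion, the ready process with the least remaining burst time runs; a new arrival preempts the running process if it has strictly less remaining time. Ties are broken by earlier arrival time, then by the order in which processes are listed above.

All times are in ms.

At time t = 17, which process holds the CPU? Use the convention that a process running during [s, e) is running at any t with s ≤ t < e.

J6

Timeline: | J2 0-1 | J3 1-4 | J1 4-8 | J4 8-13 | J6 13-19 | J5 19-29 |
Completion: J1=8  J2=1  J3=4  J4=13  J5=29  J6=19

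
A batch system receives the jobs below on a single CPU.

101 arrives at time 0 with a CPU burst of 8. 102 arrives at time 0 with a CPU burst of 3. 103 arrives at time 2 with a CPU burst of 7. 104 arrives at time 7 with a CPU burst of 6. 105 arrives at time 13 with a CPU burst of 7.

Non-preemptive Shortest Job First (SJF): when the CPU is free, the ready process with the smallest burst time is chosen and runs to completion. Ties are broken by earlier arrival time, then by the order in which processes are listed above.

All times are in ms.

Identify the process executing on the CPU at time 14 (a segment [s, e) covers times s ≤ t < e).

Schedule: | 102 0-3 | 103 3-10 | 104 10-16 | 105 16-23 | 101 23-31 |
Completion: 101=31  102=3  103=10  104=16  105=23
Turnaround (C−A): 101=31  102=3  103=8  104=9  105=10

104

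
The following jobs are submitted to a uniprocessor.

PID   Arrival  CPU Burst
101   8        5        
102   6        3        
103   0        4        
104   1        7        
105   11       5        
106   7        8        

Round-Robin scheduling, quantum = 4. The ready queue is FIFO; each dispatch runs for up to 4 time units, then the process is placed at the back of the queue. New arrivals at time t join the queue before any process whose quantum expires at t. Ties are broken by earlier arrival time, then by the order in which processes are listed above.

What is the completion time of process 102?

11

Schedule: | 103 0-4 | 104 4-8 | 102 8-11 | 106 11-15 | 101 15-19 | 104 19-22 | 105 22-26 | 106 26-30 | 101 30-31 | 105 31-32 |
Completion: 101=31  102=11  103=4  104=22  105=32  106=30
Turnaround (C−A): 101=23  102=5  103=4  104=21  105=21  106=23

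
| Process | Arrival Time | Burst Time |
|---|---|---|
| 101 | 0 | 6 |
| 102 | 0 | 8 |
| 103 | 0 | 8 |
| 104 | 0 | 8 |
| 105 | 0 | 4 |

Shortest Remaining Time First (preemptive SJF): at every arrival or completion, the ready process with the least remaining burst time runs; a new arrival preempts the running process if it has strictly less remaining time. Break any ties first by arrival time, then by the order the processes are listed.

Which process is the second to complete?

101

Timeline: | 105 0-4 | 101 4-10 | 102 10-18 | 103 18-26 | 104 26-34 |
Completion: 101=10  102=18  103=26  104=34  105=4
Turnaround (C−A): 101=10  102=18  103=26  104=34  105=4
Finish order: 105 → 101 → 102 → 103 → 104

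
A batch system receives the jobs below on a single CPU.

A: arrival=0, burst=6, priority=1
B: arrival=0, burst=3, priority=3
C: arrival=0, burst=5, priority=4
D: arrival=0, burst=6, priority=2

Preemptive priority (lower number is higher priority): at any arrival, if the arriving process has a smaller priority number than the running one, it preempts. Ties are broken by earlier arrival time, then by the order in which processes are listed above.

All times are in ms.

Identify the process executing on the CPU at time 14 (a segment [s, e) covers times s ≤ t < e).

Schedule: | A 0-6 | D 6-12 | B 12-15 | C 15-20 |
Completion: A=6  B=15  C=20  D=12
Turnaround (C−A): A=6  B=15  C=20  D=12

B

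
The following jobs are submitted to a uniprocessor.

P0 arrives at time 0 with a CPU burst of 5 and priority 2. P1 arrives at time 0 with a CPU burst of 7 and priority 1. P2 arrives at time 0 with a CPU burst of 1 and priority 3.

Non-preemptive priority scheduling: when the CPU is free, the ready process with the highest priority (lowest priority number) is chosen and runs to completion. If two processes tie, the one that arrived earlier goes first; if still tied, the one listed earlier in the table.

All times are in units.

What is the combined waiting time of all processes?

Gantt: | P1 0-7 | P0 7-12 | P2 12-13 |
Completion: P0=12  P1=7  P2=13
Turnaround (C−A): P0=12  P1=7  P2=13
Waiting = turnaround − burst: P0=7, P1=0, P2=12
Total waiting = 7 + 0 + 12 = 19

19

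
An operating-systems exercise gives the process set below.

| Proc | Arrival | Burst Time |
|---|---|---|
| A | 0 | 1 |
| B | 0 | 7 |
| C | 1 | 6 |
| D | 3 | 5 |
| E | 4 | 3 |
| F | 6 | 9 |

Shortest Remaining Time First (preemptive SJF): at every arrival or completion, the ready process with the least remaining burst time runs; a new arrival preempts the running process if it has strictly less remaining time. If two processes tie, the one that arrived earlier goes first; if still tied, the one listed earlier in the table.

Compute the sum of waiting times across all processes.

Gantt: | A 0-1 | C 1-7 | E 7-10 | D 10-15 | B 15-22 | F 22-31 |
Completion: A=1  B=22  C=7  D=15  E=10  F=31
Turnaround (C−A): A=1  B=22  C=6  D=12  E=6  F=25
Waiting = turnaround − burst: A=0, B=15, C=0, D=7, E=3, F=16
Total waiting = 0 + 15 + 0 + 7 + 3 + 16 = 41

41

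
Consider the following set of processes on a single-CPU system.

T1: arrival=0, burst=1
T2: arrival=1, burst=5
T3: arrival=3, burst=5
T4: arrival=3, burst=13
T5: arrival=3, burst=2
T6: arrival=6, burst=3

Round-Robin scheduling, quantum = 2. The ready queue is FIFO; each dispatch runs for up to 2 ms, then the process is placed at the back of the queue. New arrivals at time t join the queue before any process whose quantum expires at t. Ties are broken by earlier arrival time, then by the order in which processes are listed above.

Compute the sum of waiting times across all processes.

Schedule: | T1 0-1 | T2 1-3 | T3 3-5 | T4 5-7 | T5 7-9 | T2 9-11 | T3 11-13 | T6 13-15 | T4 15-17 | T2 17-18 | T3 18-19 | T6 19-20 | T4 20-29 |
Completion: T1=1  T2=18  T3=19  T4=29  T5=9  T6=20
Waiting = turnaround − burst: T1=0, T2=12, T3=11, T4=13, T5=4, T6=11
Total waiting = 0 + 12 + 11 + 13 + 4 + 11 = 51

51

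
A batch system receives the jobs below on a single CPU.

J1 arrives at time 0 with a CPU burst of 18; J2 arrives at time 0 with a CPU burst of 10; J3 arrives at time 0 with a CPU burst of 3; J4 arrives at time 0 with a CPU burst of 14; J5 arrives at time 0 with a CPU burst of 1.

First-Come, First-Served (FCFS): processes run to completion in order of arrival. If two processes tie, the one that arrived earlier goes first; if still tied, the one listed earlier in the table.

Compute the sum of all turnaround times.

Timeline: | J1 0-18 | J2 18-28 | J3 28-31 | J4 31-45 | J5 45-46 |
Completion: J1=18  J2=28  J3=31  J4=45  J5=46
Turnaround = completion − arrival: J1=18, J2=28, J3=31, J4=45, J5=46
Total turnaround = 18 + 28 + 31 + 45 + 46 = 168

168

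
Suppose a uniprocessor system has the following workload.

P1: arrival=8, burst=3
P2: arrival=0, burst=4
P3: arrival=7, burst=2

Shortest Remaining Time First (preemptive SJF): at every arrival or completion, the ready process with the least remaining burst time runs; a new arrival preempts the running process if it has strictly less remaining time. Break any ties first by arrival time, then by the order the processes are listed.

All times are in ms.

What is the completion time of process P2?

4

Schedule: | P2 0-4 | idle 4-7 | P3 7-9 | P1 9-12 |
Completion: P1=12  P2=4  P3=9
Turnaround (C−A): P1=4  P2=4  P3=2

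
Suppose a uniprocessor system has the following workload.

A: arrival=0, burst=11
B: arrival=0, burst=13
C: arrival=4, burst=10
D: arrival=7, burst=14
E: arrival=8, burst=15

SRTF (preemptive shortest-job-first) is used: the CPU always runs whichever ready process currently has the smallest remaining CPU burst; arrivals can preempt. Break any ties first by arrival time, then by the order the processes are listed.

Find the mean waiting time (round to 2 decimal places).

19.00

Timeline: | A 0-11 | C 11-21 | B 21-34 | D 34-48 | E 48-63 |
Completion: A=11  B=34  C=21  D=48  E=63
Waiting times: A=0, B=21, C=7, D=27, E=40
Average waiting = (0+21+7+27+40) / 5 = 95/5 = 19.00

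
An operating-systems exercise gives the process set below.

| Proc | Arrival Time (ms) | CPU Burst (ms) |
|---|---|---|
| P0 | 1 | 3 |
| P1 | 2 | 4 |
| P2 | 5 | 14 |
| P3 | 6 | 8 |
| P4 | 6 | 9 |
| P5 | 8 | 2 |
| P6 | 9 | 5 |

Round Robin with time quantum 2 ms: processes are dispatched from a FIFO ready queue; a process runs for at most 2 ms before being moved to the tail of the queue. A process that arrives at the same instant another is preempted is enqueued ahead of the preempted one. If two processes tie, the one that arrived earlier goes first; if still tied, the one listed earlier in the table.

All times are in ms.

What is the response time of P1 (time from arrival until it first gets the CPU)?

Schedule: | idle 0-1 | P0 1-3 | P1 3-5 | P0 5-6 | P2 6-8 | P1 8-10 | P3 10-12 | P4 12-14 | P5 14-16 | P2 16-18 | P6 18-20 | P3 20-22 | P4 22-24 | P2 24-26 | P6 26-28 | P3 28-30 | P4 30-32 | P2 32-34 | P6 34-35 | P3 35-37 | P4 37-39 | P2 39-41 | P4 41-42 | P2 42-46 |
Completion: P0=6  P1=10  P2=46  P3=37  P4=42  P5=16  P6=35
Response(P1) = first start − arrival = 3 − 2 = 1

1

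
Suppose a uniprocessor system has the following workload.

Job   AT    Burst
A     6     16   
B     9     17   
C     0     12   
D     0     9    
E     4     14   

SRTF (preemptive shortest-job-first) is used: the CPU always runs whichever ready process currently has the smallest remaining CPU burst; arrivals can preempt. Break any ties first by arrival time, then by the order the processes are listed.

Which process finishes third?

Timeline: | D 0-9 | C 9-21 | E 21-35 | A 35-51 | B 51-68 |
Completion: A=51  B=68  C=21  D=9  E=35
Turnaround (C−A): A=45  B=59  C=21  D=9  E=31
Finish order: D → C → E → A → B

E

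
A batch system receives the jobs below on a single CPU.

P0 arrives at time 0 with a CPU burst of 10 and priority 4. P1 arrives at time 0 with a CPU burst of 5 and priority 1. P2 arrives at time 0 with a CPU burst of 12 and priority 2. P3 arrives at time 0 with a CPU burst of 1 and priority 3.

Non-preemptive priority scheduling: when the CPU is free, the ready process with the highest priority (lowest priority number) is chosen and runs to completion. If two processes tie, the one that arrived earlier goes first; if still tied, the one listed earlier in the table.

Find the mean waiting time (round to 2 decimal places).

10.00

Schedule: | P1 0-5 | P2 5-17 | P3 17-18 | P0 18-28 |
Completion: P0=28  P1=5  P2=17  P3=18
Waiting times: P0=18, P1=0, P2=5, P3=17
Average waiting = (18+0+5+17) / 4 = 40/4 = 10.00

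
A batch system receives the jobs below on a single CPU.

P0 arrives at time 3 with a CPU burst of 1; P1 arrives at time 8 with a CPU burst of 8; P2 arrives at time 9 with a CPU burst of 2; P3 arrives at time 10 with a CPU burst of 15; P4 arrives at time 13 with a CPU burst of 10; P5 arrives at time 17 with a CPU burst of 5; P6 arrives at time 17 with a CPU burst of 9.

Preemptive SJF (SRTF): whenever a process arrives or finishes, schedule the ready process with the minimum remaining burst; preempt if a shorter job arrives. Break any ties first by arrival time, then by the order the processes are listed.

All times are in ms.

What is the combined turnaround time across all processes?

110

Schedule: | idle 0-3 | P0 3-4 | idle 4-8 | P1 8-9 | P2 9-11 | P1 11-18 | P5 18-23 | P6 23-32 | P4 32-42 | P3 42-57 |
Completion: P0=4  P1=18  P2=11  P3=57  P4=42  P5=23  P6=32
Turnaround (C−A): P0=1  P1=10  P2=2  P3=47  P4=29  P5=6  P6=15
Turnaround = completion − arrival: P0=1, P1=10, P2=2, P3=47, P4=29, P5=6, P6=15
Total turnaround = 1 + 10 + 2 + 47 + 29 + 6 + 15 = 110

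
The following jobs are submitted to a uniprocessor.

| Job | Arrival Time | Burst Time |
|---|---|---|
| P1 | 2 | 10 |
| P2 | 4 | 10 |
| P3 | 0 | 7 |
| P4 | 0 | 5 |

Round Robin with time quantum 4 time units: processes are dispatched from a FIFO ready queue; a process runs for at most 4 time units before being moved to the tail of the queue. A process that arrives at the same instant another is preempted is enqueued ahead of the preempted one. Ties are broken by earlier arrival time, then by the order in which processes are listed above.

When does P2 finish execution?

Gantt: | P3 0-4 | P4 4-8 | P1 8-12 | P2 12-16 | P3 16-19 | P4 19-20 | P1 20-24 | P2 24-28 | P1 28-30 | P2 30-32 |
Completion: P1=30  P2=32  P3=19  P4=20
Turnaround (C−A): P1=28  P2=28  P3=19  P4=20

32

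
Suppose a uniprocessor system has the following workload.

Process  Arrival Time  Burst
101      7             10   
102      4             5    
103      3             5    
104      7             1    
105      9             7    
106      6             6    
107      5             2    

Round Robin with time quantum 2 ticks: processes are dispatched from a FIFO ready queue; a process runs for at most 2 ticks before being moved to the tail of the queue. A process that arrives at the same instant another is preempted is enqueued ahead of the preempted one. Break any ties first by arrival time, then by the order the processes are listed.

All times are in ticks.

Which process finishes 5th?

106

Timeline: | idle 0-3 | 103 3-5 | 102 5-7 | 107 7-9 | 103 9-11 | 106 11-13 | 101 13-15 | 104 15-16 | 102 16-18 | 105 18-20 | 103 20-21 | 106 21-23 | 101 23-25 | 102 25-26 | 105 26-28 | 106 28-30 | 101 30-32 | 105 32-34 | 101 34-36 | 105 36-37 | 101 37-39 |
Completion: 101=39  102=26  103=21  104=16  105=37  106=30  107=9
Finish order: 107 → 104 → 103 → 102 → 106 → 105 → 101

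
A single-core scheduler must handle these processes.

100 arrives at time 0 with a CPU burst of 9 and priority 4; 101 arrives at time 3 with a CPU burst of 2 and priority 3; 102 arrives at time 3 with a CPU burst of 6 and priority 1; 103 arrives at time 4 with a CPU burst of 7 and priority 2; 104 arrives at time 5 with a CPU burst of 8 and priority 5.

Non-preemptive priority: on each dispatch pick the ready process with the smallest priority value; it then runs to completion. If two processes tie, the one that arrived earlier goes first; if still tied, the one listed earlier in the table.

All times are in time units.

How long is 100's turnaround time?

Timeline: | 100 0-9 | 102 9-15 | 103 15-22 | 101 22-24 | 104 24-32 |
Completion: 100=9  101=24  102=15  103=22  104=32
Turnaround (C−A): 100=9  101=21  102=12  103=18  104=27
Turnaround(100) = completion − arrival = 9 − 0 = 9

9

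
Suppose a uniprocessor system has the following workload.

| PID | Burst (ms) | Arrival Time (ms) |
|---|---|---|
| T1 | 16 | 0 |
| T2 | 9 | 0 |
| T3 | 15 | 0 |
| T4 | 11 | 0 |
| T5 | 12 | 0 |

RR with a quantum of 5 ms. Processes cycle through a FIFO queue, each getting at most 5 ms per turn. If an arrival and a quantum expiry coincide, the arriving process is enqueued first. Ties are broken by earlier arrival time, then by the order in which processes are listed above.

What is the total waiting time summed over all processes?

Gantt: | T1 0-5 | T2 5-10 | T3 10-15 | T4 15-20 | T5 20-25 | T1 25-30 | T2 30-34 | T3 34-39 | T4 39-44 | T5 44-49 | T1 49-54 | T3 54-59 | T4 59-60 | T5 60-62 | T1 62-63 |
Completion: T1=63  T2=34  T3=59  T4=60  T5=62
Waiting = turnaround − burst: T1=47, T2=25, T3=44, T4=49, T5=50
Total waiting = 47 + 25 + 44 + 49 + 50 = 215

215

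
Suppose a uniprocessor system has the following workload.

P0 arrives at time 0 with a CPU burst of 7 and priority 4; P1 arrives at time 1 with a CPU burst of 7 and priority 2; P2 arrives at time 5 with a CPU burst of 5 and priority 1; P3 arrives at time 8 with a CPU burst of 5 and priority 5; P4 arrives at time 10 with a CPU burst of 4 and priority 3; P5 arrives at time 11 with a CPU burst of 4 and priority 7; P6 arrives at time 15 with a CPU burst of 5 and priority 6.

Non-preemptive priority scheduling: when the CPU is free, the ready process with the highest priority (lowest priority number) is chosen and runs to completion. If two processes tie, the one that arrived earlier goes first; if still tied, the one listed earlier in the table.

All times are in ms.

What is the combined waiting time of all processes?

Gantt: | P0 0-7 | P2 7-12 | P1 12-19 | P4 19-23 | P3 23-28 | P6 28-33 | P5 33-37 |
Completion: P0=7  P1=19  P2=12  P3=28  P4=23  P5=37  P6=33
Waiting = turnaround − burst: P0=0, P1=11, P2=2, P3=15, P4=9, P5=22, P6=13
Total waiting = 0 + 11 + 2 + 15 + 9 + 22 + 13 = 72

72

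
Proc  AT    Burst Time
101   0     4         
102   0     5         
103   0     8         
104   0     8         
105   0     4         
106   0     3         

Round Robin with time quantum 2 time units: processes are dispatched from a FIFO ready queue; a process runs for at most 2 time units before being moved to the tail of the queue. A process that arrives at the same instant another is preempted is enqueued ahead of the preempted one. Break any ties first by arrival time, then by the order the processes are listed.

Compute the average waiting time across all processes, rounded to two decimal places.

18.83

Timeline: | 101 0-2 | 102 2-4 | 103 4-6 | 104 6-8 | 105 8-10 | 106 10-12 | 101 12-14 | 102 14-16 | 103 16-18 | 104 18-20 | 105 20-22 | 106 22-23 | 102 23-24 | 103 24-26 | 104 26-28 | 103 28-30 | 104 30-32 |
Completion: 101=14  102=24  103=30  104=32  105=22  106=23
Turnaround (C−A): 101=14  102=24  103=30  104=32  105=22  106=23
Waiting times: 101=10, 102=19, 103=22, 104=24, 105=18, 106=20
Average waiting = (10+19+22+24+18+20) / 6 = 113/6 = 18.83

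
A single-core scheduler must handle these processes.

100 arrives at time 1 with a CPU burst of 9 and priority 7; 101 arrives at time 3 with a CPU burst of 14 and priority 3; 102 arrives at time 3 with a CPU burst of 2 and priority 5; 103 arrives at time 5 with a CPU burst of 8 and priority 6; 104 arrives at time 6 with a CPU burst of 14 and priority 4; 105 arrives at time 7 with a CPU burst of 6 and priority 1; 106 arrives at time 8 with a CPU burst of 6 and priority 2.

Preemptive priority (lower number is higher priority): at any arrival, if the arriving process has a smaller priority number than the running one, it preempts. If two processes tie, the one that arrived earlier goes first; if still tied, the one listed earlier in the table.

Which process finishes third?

101

Timeline: | idle 0-1 | 100 1-3 | 101 3-7 | 105 7-13 | 106 13-19 | 101 19-29 | 104 29-43 | 102 43-45 | 103 45-53 | 100 53-60 |
Completion: 100=60  101=29  102=45  103=53  104=43  105=13  106=19
Turnaround (C−A): 100=59  101=26  102=42  103=48  104=37  105=6  106=11
Finish order: 105 → 106 → 101 → 104 → 102 → 103 → 100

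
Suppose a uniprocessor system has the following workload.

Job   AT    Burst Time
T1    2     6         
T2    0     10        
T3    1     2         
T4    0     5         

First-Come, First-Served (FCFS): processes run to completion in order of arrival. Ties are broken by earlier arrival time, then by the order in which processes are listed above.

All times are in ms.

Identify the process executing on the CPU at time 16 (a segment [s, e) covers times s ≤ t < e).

Gantt: | T2 0-10 | T4 10-15 | T3 15-17 | T1 17-23 |
Completion: T1=23  T2=10  T3=17  T4=15

T3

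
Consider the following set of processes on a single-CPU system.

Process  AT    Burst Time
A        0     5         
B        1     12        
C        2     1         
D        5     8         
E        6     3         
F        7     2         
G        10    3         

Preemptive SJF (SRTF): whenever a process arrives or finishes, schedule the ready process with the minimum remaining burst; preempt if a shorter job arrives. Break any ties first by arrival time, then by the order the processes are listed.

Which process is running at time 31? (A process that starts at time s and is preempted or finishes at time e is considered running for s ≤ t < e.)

B

Timeline: | A 0-2 | C 2-3 | A 3-6 | E 6-9 | F 9-11 | G 11-14 | D 14-22 | B 22-34 |
Completion: A=6  B=34  C=3  D=22  E=9  F=11  G=14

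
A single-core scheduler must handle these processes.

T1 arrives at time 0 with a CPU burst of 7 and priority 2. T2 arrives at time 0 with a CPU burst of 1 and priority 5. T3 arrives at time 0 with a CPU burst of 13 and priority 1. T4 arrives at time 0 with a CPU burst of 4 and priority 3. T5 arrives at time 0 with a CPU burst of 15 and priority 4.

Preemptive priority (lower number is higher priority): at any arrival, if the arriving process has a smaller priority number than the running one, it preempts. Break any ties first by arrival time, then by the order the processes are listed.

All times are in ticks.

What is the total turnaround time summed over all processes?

136

Timeline: | T3 0-13 | T1 13-20 | T4 20-24 | T5 24-39 | T2 39-40 |
Completion: T1=20  T2=40  T3=13  T4=24  T5=39
Turnaround (C−A): T1=20  T2=40  T3=13  T4=24  T5=39
Turnaround = completion − arrival: T1=20, T2=40, T3=13, T4=24, T5=39
Total turnaround = 20 + 40 + 13 + 24 + 39 = 136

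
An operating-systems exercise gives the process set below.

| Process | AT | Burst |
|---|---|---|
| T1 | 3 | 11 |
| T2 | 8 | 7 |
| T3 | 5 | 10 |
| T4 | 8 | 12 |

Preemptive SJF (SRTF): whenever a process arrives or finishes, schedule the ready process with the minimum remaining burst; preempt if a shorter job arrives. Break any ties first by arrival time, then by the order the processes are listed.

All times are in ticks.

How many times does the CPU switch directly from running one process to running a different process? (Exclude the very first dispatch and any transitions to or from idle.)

Timeline: | idle 0-3 | T1 3-14 | T2 14-21 | T3 21-31 | T4 31-43 |
Completion: T1=14  T2=21  T3=31  T4=43

3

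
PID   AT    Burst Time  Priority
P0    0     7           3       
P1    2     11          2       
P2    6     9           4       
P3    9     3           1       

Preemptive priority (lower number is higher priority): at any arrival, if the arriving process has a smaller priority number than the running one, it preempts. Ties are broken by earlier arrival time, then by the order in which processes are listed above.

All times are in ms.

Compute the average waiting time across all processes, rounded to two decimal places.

Gantt: | P0 0-2 | P1 2-9 | P3 9-12 | P1 12-16 | P0 16-21 | P2 21-30 |
Completion: P0=21  P1=16  P2=30  P3=12
Turnaround (C−A): P0=21  P1=14  P2=24  P3=3
Waiting times: P0=14, P1=3, P2=15, P3=0
Average waiting = (14+3+15+0) / 4 = 32/4 = 8.00

8.00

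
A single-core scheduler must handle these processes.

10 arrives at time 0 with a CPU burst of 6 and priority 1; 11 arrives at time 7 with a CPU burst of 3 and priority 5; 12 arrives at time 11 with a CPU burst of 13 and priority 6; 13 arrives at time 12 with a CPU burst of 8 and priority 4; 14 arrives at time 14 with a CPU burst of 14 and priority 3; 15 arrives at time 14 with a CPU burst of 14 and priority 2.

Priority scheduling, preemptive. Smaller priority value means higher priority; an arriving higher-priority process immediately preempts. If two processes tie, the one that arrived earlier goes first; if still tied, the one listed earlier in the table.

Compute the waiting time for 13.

Timeline: | 10 0-6 | idle 6-7 | 11 7-10 | idle 10-11 | 12 11-12 | 13 12-14 | 15 14-28 | 14 28-42 | 13 42-48 | 12 48-60 |
Completion: 10=6  11=10  12=60  13=48  14=42  15=28
Turnaround (C−A): 10=6  11=3  12=49  13=36  14=28  15=14
Waiting(13) = turnaround − burst = 36 − 8 = 28

28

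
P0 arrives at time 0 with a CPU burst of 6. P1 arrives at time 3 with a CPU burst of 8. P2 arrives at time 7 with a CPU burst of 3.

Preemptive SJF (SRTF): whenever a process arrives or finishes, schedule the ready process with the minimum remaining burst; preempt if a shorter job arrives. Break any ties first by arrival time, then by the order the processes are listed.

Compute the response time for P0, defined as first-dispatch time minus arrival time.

Gantt: | P0 0-6 | P1 6-7 | P2 7-10 | P1 10-17 |
Completion: P0=6  P1=17  P2=10
Response(P0) = first start − arrival = 0 − 0 = 0

0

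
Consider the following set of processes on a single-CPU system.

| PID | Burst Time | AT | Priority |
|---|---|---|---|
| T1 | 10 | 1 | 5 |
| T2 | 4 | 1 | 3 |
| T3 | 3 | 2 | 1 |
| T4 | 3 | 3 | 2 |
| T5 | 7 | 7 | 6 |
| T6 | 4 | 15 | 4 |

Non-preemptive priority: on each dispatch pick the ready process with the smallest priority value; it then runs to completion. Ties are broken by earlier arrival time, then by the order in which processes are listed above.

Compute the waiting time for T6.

6

Gantt: | idle 0-1 | T2 1-5 | T3 5-8 | T4 8-11 | T1 11-21 | T6 21-25 | T5 25-32 |
Completion: T1=21  T2=5  T3=8  T4=11  T5=32  T6=25
Turnaround (C−A): T1=20  T2=4  T3=6  T4=8  T5=25  T6=10
Waiting(T6) = turnaround − burst = 10 − 4 = 6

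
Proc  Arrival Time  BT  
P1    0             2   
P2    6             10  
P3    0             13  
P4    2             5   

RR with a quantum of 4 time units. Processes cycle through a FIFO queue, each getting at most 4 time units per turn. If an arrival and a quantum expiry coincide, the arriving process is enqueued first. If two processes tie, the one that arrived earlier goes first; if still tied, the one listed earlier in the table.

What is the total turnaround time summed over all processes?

72

Schedule: | P1 0-2 | P3 2-6 | P4 6-10 | P2 10-14 | P3 14-18 | P4 18-19 | P2 19-23 | P3 23-27 | P2 27-29 | P3 29-30 |
Completion: P1=2  P2=29  P3=30  P4=19
Turnaround = completion − arrival: P1=2, P2=23, P3=30, P4=17
Total turnaround = 2 + 23 + 30 + 17 = 72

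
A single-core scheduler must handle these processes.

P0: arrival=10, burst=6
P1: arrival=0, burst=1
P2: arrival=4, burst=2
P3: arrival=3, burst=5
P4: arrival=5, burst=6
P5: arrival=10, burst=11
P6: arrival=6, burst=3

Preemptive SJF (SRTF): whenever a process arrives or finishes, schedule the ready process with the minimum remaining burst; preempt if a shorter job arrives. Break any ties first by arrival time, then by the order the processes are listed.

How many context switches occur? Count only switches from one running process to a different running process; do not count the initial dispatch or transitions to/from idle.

Timeline: | P1 0-1 | idle 1-3 | P3 3-4 | P2 4-6 | P6 6-9 | P3 9-13 | P4 13-19 | P0 19-25 | P5 25-36 |
Completion: P0=25  P1=1  P2=6  P3=13  P4=19  P5=36  P6=9

6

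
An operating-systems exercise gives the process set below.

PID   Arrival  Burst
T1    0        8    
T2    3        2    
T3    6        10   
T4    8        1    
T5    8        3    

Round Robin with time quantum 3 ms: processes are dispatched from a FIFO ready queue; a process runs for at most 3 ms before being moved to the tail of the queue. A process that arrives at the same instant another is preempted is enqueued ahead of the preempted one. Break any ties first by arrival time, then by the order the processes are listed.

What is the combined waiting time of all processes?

24

Schedule: | T1 0-3 | T2 3-5 | T1 5-8 | T3 8-11 | T4 11-12 | T5 12-15 | T1 15-17 | T3 17-24 |
Completion: T1=17  T2=5  T3=24  T4=12  T5=15
Waiting = turnaround − burst: T1=9, T2=0, T3=8, T4=3, T5=4
Total waiting = 9 + 0 + 8 + 3 + 4 = 24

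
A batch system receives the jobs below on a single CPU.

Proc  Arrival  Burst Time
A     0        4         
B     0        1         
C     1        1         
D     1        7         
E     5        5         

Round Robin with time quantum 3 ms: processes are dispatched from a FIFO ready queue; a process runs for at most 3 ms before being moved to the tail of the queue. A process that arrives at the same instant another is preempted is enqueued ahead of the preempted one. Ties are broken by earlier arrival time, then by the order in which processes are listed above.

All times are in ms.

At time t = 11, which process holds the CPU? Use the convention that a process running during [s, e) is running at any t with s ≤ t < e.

Schedule: | A 0-3 | B 3-4 | C 4-5 | D 5-8 | A 8-9 | E 9-12 | D 12-15 | E 15-17 | D 17-18 |
Completion: A=9  B=4  C=5  D=18  E=17
Turnaround (C−A): A=9  B=4  C=4  D=17  E=12

E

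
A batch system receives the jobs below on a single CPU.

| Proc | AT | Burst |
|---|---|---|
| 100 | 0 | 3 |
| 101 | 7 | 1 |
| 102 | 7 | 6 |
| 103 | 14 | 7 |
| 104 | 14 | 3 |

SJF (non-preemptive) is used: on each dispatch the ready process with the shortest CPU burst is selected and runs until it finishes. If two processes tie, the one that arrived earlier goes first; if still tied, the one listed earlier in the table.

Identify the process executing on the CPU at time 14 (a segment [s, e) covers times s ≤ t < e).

Gantt: | 100 0-3 | idle 3-7 | 101 7-8 | 102 8-14 | 104 14-17 | 103 17-24 |
Completion: 100=3  101=8  102=14  103=24  104=17
Turnaround (C−A): 100=3  101=1  102=7  103=10  104=3

104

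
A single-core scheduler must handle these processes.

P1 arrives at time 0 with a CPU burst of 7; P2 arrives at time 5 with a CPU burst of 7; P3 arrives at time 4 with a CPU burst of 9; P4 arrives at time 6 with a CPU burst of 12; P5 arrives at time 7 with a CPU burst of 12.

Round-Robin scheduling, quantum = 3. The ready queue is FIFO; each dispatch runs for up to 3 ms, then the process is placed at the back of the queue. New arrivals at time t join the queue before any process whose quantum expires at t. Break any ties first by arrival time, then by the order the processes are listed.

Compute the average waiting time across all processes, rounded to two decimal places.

21.40

Timeline: | P1 0-6 | P3 6-9 | P2 9-12 | P4 12-15 | P1 15-16 | P5 16-19 | P3 19-22 | P2 22-25 | P4 25-28 | P5 28-31 | P3 31-34 | P2 34-35 | P4 35-38 | P5 38-41 | P4 41-44 | P5 44-47 |
Completion: P1=16  P2=35  P3=34  P4=44  P5=47
Turnaround (C−A): P1=16  P2=30  P3=30  P4=38  P5=40
Waiting times: P1=9, P2=23, P3=21, P4=26, P5=28
Average waiting = (9+23+21+26+28) / 5 = 107/5 = 21.40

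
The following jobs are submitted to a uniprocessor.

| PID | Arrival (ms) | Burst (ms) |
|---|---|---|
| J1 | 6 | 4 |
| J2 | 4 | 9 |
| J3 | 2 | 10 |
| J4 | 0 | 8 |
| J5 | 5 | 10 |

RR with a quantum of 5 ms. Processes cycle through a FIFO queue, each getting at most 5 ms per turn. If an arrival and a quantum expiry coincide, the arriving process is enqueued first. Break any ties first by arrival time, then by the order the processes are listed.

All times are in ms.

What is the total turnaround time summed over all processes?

Gantt: | J4 0-5 | J3 5-10 | J2 10-15 | J5 15-20 | J4 20-23 | J1 23-27 | J3 27-32 | J2 32-36 | J5 36-41 |
Completion: J1=27  J2=36  J3=32  J4=23  J5=41
Turnaround (C−A): J1=21  J2=32  J3=30  J4=23  J5=36
Turnaround = completion − arrival: J1=21, J2=32, J3=30, J4=23, J5=36
Total turnaround = 21 + 32 + 30 + 23 + 36 = 142

142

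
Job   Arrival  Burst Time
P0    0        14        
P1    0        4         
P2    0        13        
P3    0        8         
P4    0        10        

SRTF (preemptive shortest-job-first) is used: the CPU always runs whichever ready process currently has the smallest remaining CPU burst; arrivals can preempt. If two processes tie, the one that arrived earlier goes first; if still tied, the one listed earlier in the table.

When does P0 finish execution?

Timeline: | P1 0-4 | P3 4-12 | P4 12-22 | P2 22-35 | P0 35-49 |
Completion: P0=49  P1=4  P2=35  P3=12  P4=22
Turnaround (C−A): P0=49  P1=4  P2=35  P3=12  P4=22

49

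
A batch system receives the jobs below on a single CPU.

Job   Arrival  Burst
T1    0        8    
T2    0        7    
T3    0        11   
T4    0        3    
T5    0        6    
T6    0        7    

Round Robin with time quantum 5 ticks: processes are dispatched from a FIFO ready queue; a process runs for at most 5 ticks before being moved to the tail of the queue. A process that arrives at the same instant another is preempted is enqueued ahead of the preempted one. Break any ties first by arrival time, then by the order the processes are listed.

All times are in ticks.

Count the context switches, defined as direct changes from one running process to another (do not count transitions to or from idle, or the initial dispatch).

Schedule: | T1 0-5 | T2 5-10 | T3 10-15 | T4 15-18 | T5 18-23 | T6 23-28 | T1 28-31 | T2 31-33 | T3 33-38 | T5 38-39 | T6 39-41 | T3 41-42 |
Completion: T1=31  T2=33  T3=42  T4=18  T5=39  T6=41
Turnaround (C−A): T1=31  T2=33  T3=42  T4=18  T5=39  T6=41

11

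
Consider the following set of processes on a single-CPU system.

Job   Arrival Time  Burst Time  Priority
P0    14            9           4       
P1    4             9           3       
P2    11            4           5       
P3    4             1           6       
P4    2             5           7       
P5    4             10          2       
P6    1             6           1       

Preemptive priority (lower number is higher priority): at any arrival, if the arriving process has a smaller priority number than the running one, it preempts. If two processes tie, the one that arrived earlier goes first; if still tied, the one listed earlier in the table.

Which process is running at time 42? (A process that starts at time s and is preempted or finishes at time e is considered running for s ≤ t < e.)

P4

Gantt: | idle 0-1 | P6 1-7 | P5 7-17 | P1 17-26 | P0 26-35 | P2 35-39 | P3 39-40 | P4 40-45 |
Completion: P0=35  P1=26  P2=39  P3=40  P4=45  P5=17  P6=7
Turnaround (C−A): P0=21  P1=22  P2=28  P3=36  P4=43  P5=13  P6=6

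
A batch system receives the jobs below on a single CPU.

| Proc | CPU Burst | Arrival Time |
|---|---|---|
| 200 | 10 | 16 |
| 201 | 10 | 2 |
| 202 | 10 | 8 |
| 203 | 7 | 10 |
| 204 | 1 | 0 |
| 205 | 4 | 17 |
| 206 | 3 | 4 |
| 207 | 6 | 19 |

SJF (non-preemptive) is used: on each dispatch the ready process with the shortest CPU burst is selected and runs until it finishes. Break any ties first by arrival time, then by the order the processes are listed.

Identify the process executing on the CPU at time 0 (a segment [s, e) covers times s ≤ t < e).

Gantt: | 204 0-1 | idle 1-2 | 201 2-12 | 206 12-15 | 203 15-22 | 205 22-26 | 207 26-32 | 202 32-42 | 200 42-52 |
Completion: 200=52  201=12  202=42  203=22  204=1  205=26  206=15  207=32
Turnaround (C−A): 200=36  201=10  202=34  203=12  204=1  205=9  206=11  207=13

204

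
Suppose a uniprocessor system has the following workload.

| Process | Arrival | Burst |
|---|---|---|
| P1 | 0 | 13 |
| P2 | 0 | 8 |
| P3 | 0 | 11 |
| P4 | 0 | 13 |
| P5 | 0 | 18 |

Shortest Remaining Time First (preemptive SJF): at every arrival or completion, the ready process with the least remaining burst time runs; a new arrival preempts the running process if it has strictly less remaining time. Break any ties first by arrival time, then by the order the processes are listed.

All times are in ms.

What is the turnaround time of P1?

Timeline: | P2 0-8 | P3 8-19 | P1 19-32 | P4 32-45 | P5 45-63 |
Completion: P1=32  P2=8  P3=19  P4=45  P5=63
Turnaround (C−A): P1=32  P2=8  P3=19  P4=45  P5=63
Turnaround(P1) = completion − arrival = 32 − 0 = 32

32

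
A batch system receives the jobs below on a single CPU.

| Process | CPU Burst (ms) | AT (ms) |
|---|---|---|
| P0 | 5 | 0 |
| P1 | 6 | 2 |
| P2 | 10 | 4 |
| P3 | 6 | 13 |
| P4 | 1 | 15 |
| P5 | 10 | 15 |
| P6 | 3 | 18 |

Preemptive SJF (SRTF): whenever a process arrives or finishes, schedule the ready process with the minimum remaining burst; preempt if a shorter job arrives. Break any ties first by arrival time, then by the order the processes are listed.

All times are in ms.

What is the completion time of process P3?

Timeline: | P0 0-5 | P1 5-11 | P2 11-13 | P3 13-15 | P4 15-16 | P3 16-20 | P6 20-23 | P2 23-31 | P5 31-41 |
Completion: P0=5  P1=11  P2=31  P3=20  P4=16  P5=41  P6=23
Turnaround (C−A): P0=5  P1=9  P2=27  P3=7  P4=1  P5=26  P6=5

20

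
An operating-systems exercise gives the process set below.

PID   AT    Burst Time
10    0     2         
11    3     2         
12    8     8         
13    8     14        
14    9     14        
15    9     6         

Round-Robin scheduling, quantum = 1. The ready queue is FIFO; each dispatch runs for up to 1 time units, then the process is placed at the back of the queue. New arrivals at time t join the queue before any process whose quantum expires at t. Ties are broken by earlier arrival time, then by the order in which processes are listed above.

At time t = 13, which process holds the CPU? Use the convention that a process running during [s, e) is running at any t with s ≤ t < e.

Timeline: | 10 0-2 | idle 2-3 | 11 3-5 | idle 5-8 | 12 8-9 | 13 9-10 | 14 10-11 | 15 11-12 | 12 12-13 | 13 13-14 | 14 14-15 | 15 15-16 | 12 16-17 | 13 17-18 | 14 18-19 | 15 19-20 | 12 20-21 | 13 21-22 | 14 22-23 | 15 23-24 | 12 24-25 | 13 25-26 | 14 26-27 | 15 27-28 | 12 28-29 | 13 29-30 | 14 30-31 | 15 31-32 | 12 32-33 | 13 33-34 | 14 34-35 | 12 35-36 | 13 36-37 | 14 37-38 | 13 38-39 | 14 39-40 | 13 40-41 | 14 41-42 | 13 42-43 | 14 43-44 | 13 44-45 | 14 45-46 | 13 46-47 | 14 47-48 | 13 48-49 | 14 49-50 |
Completion: 10=2  11=5  12=36  13=49  14=50  15=32

13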